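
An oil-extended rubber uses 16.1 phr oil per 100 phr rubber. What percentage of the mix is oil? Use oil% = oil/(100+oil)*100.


Oil % = oil / (100 + oil) * 100
= 16.1 / (100 + 16.1) * 100
= 16.1 / 116.1 * 100
= 13.87%

13.87%


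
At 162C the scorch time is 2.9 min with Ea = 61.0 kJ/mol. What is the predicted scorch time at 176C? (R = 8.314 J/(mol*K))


Convert temperatures: T1 = 162 + 273.15 = 435.15 K, T2 = 176 + 273.15 = 449.15 K
ts2_new = 2.9 * exp(61000 / 8.314 * (1/449.15 - 1/435.15))
1/T2 - 1/T1 = -7.1630e-05
ts2_new = 1.71 min

1.71 min


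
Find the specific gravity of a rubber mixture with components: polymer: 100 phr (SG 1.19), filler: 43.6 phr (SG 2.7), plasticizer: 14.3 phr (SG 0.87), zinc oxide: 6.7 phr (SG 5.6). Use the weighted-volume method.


Sum of weights = 164.6
Volume contributions:
  polymer: 100/1.19 = 84.0336
  filler: 43.6/2.7 = 16.1481
  plasticizer: 14.3/0.87 = 16.4368
  zinc oxide: 6.7/5.6 = 1.1964
Sum of volumes = 117.8150
SG = 164.6 / 117.8150 = 1.397

SG = 1.397


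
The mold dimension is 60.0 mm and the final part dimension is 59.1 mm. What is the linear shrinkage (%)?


Shrinkage = (mold - part) / mold * 100
= (60.0 - 59.1) / 60.0 * 100
= 0.9 / 60.0 * 100
= 1.5%

1.5%


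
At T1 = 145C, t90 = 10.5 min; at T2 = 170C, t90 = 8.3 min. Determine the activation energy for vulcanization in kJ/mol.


T1 = 418.15 K, T2 = 443.15 K
1/T1 - 1/T2 = 1.3491e-04
ln(t1/t2) = ln(10.5/8.3) = 0.2351
Ea = 8.314 * 0.2351 / 1.3491e-04 = 14489.1185 J/mol
Ea = 14.49 kJ/mol

14.49 kJ/mol


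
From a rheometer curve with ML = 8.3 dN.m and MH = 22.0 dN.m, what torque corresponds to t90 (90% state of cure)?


M90 = ML + 0.9 * (MH - ML)
M90 = 8.3 + 0.9 * (22.0 - 8.3)
M90 = 8.3 + 0.9 * 13.7
M90 = 20.63 dN.m

20.63 dN.m


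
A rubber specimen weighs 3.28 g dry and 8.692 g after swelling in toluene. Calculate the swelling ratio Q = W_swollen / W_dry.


Q = W_swollen / W_dry
Q = 8.692 / 3.28
Q = 2.65

Q = 2.65


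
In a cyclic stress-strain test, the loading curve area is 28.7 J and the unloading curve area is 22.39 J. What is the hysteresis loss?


Hysteresis loss = loading - unloading
= 28.7 - 22.39
= 6.31 J

6.31 J


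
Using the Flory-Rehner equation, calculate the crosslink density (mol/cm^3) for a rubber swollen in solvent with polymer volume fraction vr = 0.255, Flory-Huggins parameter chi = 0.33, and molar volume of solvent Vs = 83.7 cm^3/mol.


ln(1 - vr) = ln(1 - 0.255) = -0.2944
Numerator = -((-0.2944) + 0.255 + 0.33 * 0.255^2) = 0.0179
Denominator = 83.7 * (0.255^(1/3) - 0.255/2) = 42.4051
nu = 0.0179 / 42.4051 = 4.2242e-04 mol/cm^3

4.2242e-04 mol/cm^3


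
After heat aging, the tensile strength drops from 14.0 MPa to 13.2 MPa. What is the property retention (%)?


Retention = aged / original * 100
= 13.2 / 14.0 * 100
= 94.3%

94.3%


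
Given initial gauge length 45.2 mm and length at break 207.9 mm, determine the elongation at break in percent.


Elongation = (Lf - L0) / L0 * 100
= (207.9 - 45.2) / 45.2 * 100
= 162.7 / 45.2 * 100
= 360.0%

360.0%


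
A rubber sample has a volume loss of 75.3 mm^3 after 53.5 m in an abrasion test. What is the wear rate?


Rate = volume_loss / distance
= 75.3 / 53.5
= 1.407 mm^3/m

1.407 mm^3/m


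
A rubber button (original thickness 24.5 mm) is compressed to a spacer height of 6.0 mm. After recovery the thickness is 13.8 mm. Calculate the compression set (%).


CS = (t0 - recovered) / (t0 - ts) * 100
= (24.5 - 13.8) / (24.5 - 6.0) * 100
= 10.7 / 18.5 * 100
= 57.8%

57.8%


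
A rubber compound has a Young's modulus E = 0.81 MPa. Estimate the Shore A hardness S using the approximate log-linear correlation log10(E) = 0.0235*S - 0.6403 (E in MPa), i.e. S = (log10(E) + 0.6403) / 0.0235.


log10(E) = 0.0235*S - 0.6403  =>  S = (log10(E) + 0.6403) / 0.0235
log10(0.81) = -0.091515
S = (-0.091515 + 0.6403) / 0.0235 = 0.548785 / 0.0235
S = 23.4

Shore A = 23.4


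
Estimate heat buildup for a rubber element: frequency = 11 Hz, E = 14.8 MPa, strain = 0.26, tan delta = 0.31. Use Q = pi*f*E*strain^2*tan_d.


Q = pi * f * E * strain^2 * tan_d
= pi * 11 * 14.8 * 0.26^2 * 0.31
= pi * 11 * 14.8 * 0.0676 * 0.31
= 10.7180

Q = 10.7180


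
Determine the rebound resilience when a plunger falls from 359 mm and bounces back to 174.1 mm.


Resilience = h_rebound / h_drop * 100
= 174.1 / 359 * 100
= 48.5%

48.5%


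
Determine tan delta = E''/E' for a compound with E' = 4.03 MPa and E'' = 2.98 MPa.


tan delta = E'' / E'
= 2.98 / 4.03
= 0.7395

tan delta = 0.7395


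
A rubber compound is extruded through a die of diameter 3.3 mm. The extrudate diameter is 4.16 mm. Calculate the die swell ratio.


Die swell ratio = D_extrudate / D_die
= 4.16 / 3.3
= 1.261

Die swell = 1.261


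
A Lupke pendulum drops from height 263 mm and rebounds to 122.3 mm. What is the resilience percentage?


Resilience = h_rebound / h_drop * 100
= 122.3 / 263 * 100
= 46.5%

46.5%


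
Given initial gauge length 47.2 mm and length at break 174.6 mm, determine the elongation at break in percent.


Elongation = (Lf - L0) / L0 * 100
= (174.6 - 47.2) / 47.2 * 100
= 127.4 / 47.2 * 100
= 269.9%

269.9%


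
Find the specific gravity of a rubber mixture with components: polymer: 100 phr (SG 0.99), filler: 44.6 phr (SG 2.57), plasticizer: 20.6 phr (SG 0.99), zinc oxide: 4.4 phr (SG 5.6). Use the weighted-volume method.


Sum of weights = 169.6
Volume contributions:
  polymer: 100/0.99 = 101.0101
  filler: 44.6/2.57 = 17.3541
  plasticizer: 20.6/0.99 = 20.8081
  zinc oxide: 4.4/5.6 = 0.7857
Sum of volumes = 139.9580
SG = 169.6 / 139.9580 = 1.212

SG = 1.212


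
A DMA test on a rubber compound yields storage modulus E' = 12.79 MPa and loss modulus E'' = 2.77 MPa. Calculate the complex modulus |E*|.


|E*| = sqrt(E'^2 + E''^2)
= sqrt(12.79^2 + 2.77^2)
= sqrt(163.5841 + 7.6729)
= 13.087 MPa

13.087 MPa


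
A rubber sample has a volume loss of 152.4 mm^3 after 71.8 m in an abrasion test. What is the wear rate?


Rate = volume_loss / distance
= 152.4 / 71.8
= 2.123 mm^3/m

2.123 mm^3/m


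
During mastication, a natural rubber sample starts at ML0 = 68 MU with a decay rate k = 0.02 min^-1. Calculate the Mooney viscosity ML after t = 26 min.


ML = ML0 * exp(-k * t)
ML = 68 * exp(-0.02 * 26)
ML = 68 * 0.5945
ML = 40.43 MU

40.43 MU


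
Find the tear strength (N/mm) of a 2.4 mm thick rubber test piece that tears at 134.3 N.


Tear strength = force / thickness
= 134.3 / 2.4
= 55.96 N/mm

55.96 N/mm


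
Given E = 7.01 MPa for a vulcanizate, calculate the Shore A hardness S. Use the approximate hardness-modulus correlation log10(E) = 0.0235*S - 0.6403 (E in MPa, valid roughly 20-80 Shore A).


log10(E) = 0.0235*S - 0.6403  =>  S = (log10(E) + 0.6403) / 0.0235
log10(7.01) = 0.845718
S = (0.845718 + 0.6403) / 0.0235 = 1.486018 / 0.0235
S = 63.2

Shore A = 63.2


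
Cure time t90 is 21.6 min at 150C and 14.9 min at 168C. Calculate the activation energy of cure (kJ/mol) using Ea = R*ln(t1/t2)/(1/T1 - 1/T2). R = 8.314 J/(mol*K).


T1 = 423.15 K, T2 = 441.15 K
1/T1 - 1/T2 = 9.6425e-05
ln(t1/t2) = ln(21.6/14.9) = 0.3713
Ea = 8.314 * 0.3713 / 9.6425e-05 = 32017.0003 J/mol
Ea = 32.02 kJ/mol

32.02 kJ/mol


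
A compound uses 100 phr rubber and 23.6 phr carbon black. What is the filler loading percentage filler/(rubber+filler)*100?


Filler % = filler / (rubber + filler) * 100
= 23.6 / (100 + 23.6) * 100
= 23.6 / 123.6 * 100
= 19.09%

19.09%


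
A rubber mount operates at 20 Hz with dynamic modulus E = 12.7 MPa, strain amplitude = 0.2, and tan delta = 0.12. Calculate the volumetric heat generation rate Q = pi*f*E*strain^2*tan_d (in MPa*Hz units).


Q = pi * f * E * strain^2 * tan_d
= pi * 20 * 12.7 * 0.2^2 * 0.12
= pi * 20 * 12.7 * 0.0400 * 0.12
= 3.8302

Q = 3.8302


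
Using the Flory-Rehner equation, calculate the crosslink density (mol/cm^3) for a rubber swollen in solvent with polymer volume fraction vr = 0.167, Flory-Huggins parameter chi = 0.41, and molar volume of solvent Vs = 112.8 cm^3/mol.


ln(1 - vr) = ln(1 - 0.167) = -0.1827
Numerator = -((-0.1827) + 0.167 + 0.41 * 0.167^2) = 0.0043
Denominator = 112.8 * (0.167^(1/3) - 0.167/2) = 52.6988
nu = 0.0043 / 52.6988 = 8.1352e-05 mol/cm^3

8.1352e-05 mol/cm^3


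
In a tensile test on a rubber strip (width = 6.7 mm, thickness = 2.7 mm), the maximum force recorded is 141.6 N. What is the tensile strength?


Area = width * thickness = 6.7 * 2.7 = 18.09 mm^2
TS = force / area = 141.6 / 18.09 = 7.83 MPa

7.83 MPa


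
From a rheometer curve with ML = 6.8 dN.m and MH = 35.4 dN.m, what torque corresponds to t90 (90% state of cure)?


M90 = ML + 0.9 * (MH - ML)
M90 = 6.8 + 0.9 * (35.4 - 6.8)
M90 = 6.8 + 0.9 * 28.6
M90 = 32.54 dN.m

32.54 dN.m


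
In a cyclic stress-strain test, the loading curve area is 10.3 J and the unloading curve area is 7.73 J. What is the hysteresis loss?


Hysteresis loss = loading - unloading
= 10.3 - 7.73
= 2.57 J

2.57 J


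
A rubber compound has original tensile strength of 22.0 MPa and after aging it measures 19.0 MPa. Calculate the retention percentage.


Retention = aged / original * 100
= 19.0 / 22.0 * 100
= 86.4%

86.4%


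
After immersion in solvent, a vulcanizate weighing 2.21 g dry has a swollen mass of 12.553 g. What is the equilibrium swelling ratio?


Q = W_swollen / W_dry
Q = 12.553 / 2.21
Q = 5.68

Q = 5.68


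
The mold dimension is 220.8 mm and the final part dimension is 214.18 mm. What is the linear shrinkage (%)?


Shrinkage = (mold - part) / mold * 100
= (220.8 - 214.18) / 220.8 * 100
= 6.62 / 220.8 * 100
= 3.0%

3.0%


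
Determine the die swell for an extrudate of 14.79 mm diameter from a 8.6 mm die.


Die swell ratio = D_extrudate / D_die
= 14.79 / 8.6
= 1.72

Die swell = 1.72


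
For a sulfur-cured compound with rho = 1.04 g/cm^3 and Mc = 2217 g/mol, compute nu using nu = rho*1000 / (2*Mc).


nu = rho * 1000 / (2 * Mc)
nu = 1.04 * 1000 / (2 * 2217)
nu = 1040.0 / 4434
nu = 0.2346 mol/L

0.2346 mol/L


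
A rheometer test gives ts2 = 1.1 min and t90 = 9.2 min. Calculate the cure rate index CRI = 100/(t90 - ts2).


CRI = 100 / (t90 - ts2)
= 100 / (9.2 - 1.1)
= 100 / 8.1
= 12.35 min^-1

12.35 min^-1


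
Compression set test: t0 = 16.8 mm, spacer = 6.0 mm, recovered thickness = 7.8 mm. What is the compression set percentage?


CS = (t0 - recovered) / (t0 - ts) * 100
= (16.8 - 7.8) / (16.8 - 6.0) * 100
= 9.0 / 10.8 * 100
= 83.3%

83.3%


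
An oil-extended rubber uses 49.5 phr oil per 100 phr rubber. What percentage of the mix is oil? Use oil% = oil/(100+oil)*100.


Oil % = oil / (100 + oil) * 100
= 49.5 / (100 + 49.5) * 100
= 49.5 / 149.5 * 100
= 33.11%

33.11%


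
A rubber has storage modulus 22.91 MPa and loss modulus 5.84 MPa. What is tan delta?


tan delta = E'' / E'
= 5.84 / 22.91
= 0.2549

tan delta = 0.2549


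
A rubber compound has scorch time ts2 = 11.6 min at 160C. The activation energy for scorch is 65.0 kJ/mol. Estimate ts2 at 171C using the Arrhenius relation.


Convert temperatures: T1 = 160 + 273.15 = 433.15 K, T2 = 171 + 273.15 = 444.15 K
ts2_new = 11.6 * exp(65000 / 8.314 * (1/444.15 - 1/433.15))
1/T2 - 1/T1 = -5.7177e-05
ts2_new = 7.42 min

7.42 min


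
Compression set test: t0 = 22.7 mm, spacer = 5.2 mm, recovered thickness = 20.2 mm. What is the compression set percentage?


CS = (t0 - recovered) / (t0 - ts) * 100
= (22.7 - 20.2) / (22.7 - 5.2) * 100
= 2.5 / 17.5 * 100
= 14.3%

14.3%


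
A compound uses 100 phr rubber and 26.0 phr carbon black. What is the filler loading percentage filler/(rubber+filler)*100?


Filler % = filler / (rubber + filler) * 100
= 26.0 / (100 + 26.0) * 100
= 26.0 / 126.0 * 100
= 20.63%

20.63%


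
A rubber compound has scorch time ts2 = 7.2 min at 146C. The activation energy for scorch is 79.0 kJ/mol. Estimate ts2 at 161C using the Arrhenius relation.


Convert temperatures: T1 = 146 + 273.15 = 419.15 K, T2 = 161 + 273.15 = 434.15 K
ts2_new = 7.2 * exp(79000 / 8.314 * (1/434.15 - 1/419.15))
1/T2 - 1/T1 = -8.2429e-05
ts2_new = 3.29 min

3.29 min


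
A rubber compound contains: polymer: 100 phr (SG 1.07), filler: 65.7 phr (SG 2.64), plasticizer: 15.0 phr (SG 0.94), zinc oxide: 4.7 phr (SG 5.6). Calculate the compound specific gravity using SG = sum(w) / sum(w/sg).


Sum of weights = 185.4
Volume contributions:
  polymer: 100/1.07 = 93.4579
  filler: 65.7/2.64 = 24.8864
  plasticizer: 15.0/0.94 = 15.9574
  zinc oxide: 4.7/5.6 = 0.8393
Sum of volumes = 135.1410
SG = 185.4 / 135.1410 = 1.372

SG = 1.372


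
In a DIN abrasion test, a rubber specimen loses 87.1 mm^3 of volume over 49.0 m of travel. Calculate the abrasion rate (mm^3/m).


Rate = volume_loss / distance
= 87.1 / 49.0
= 1.778 mm^3/m

1.778 mm^3/m


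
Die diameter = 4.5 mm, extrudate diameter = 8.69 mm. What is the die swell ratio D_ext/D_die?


Die swell ratio = D_extrudate / D_die
= 8.69 / 4.5
= 1.931

Die swell = 1.931


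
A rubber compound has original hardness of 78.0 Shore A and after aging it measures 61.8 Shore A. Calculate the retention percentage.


Retention = aged / original * 100
= 61.8 / 78.0 * 100
= 79.2%

79.2%


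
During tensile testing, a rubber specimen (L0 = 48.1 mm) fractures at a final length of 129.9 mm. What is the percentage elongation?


Elongation = (Lf - L0) / L0 * 100
= (129.9 - 48.1) / 48.1 * 100
= 81.8 / 48.1 * 100
= 170.1%

170.1%


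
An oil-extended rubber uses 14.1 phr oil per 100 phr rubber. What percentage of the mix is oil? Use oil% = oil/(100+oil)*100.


Oil % = oil / (100 + oil) * 100
= 14.1 / (100 + 14.1) * 100
= 14.1 / 114.1 * 100
= 12.36%

12.36%


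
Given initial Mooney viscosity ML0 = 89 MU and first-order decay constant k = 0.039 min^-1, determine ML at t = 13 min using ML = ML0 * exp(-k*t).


ML = ML0 * exp(-k * t)
ML = 89 * exp(-0.039 * 13)
ML = 89 * 0.6023
ML = 53.6 MU

53.6 MU


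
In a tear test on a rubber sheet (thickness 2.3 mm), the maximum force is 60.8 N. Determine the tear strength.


Tear strength = force / thickness
= 60.8 / 2.3
= 26.43 N/mm

26.43 N/mm


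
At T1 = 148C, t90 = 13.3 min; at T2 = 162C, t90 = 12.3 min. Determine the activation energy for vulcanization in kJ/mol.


T1 = 421.15 K, T2 = 435.15 K
1/T1 - 1/T2 = 7.6393e-05
ln(t1/t2) = ln(13.3/12.3) = 0.0782
Ea = 8.314 * 0.0782 / 7.6393e-05 = 8506.8514 J/mol
Ea = 8.51 kJ/mol

8.51 kJ/mol


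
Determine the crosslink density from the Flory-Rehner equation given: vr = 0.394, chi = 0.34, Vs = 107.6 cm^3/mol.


ln(1 - vr) = ln(1 - 0.394) = -0.5009
Numerator = -((-0.5009) + 0.394 + 0.34 * 0.394^2) = 0.0541
Denominator = 107.6 * (0.394^(1/3) - 0.394/2) = 57.6848
nu = 0.0541 / 57.6848 = 9.3777e-04 mol/cm^3

9.3777e-04 mol/cm^3


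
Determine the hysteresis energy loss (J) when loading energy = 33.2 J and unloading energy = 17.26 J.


Hysteresis loss = loading - unloading
= 33.2 - 17.26
= 15.94 J

15.94 J


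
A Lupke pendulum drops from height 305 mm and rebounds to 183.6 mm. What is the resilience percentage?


Resilience = h_rebound / h_drop * 100
= 183.6 / 305 * 100
= 60.2%

60.2%


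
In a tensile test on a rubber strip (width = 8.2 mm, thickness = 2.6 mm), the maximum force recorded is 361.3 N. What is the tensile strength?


Area = width * thickness = 8.2 * 2.6 = 21.32 mm^2
TS = force / area = 361.3 / 21.32 = 16.95 MPa

16.95 MPa


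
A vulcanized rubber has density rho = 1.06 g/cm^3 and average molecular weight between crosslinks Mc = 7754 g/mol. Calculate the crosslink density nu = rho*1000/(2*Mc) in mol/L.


nu = rho * 1000 / (2 * Mc)
nu = 1.06 * 1000 / (2 * 7754)
nu = 1060.0 / 15508
nu = 0.0684 mol/L

0.0684 mol/L


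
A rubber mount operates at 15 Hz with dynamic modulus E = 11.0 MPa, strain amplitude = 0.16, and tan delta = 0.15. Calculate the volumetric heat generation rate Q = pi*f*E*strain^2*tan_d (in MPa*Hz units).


Q = pi * f * E * strain^2 * tan_d
= pi * 15 * 11.0 * 0.16^2 * 0.15
= pi * 15 * 11.0 * 0.0256 * 0.15
= 1.9905

Q = 1.9905


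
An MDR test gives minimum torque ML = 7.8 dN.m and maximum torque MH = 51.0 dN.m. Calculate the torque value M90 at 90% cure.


M90 = ML + 0.9 * (MH - ML)
M90 = 7.8 + 0.9 * (51.0 - 7.8)
M90 = 7.8 + 0.9 * 43.2
M90 = 46.68 dN.m

46.68 dN.m


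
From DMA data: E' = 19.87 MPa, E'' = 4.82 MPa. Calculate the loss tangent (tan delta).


tan delta = E'' / E'
= 4.82 / 19.87
= 0.2426

tan delta = 0.2426


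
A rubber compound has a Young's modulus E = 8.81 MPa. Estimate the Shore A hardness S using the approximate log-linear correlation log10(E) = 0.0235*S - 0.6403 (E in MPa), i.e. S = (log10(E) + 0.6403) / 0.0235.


log10(E) = 0.0235*S - 0.6403  =>  S = (log10(E) + 0.6403) / 0.0235
log10(8.81) = 0.944976
S = (0.944976 + 0.6403) / 0.0235 = 1.585276 / 0.0235
S = 67.5

Shore A = 67.5


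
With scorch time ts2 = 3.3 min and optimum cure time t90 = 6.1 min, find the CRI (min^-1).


CRI = 100 / (t90 - ts2)
= 100 / (6.1 - 3.3)
= 100 / 2.8
= 35.71 min^-1

35.71 min^-1


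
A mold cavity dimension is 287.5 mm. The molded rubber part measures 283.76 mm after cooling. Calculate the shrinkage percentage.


Shrinkage = (mold - part) / mold * 100
= (287.5 - 283.76) / 287.5 * 100
= 3.74 / 287.5 * 100
= 1.3%

1.3%


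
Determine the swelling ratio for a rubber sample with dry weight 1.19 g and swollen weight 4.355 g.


Q = W_swollen / W_dry
Q = 4.355 / 1.19
Q = 3.66

Q = 3.66


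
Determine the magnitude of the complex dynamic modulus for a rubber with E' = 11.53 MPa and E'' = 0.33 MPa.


|E*| = sqrt(E'^2 + E''^2)
= sqrt(11.53^2 + 0.33^2)
= sqrt(132.9409 + 0.1089)
= 11.535 MPa

11.535 MPa


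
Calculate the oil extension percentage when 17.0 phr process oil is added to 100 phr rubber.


Oil % = oil / (100 + oil) * 100
= 17.0 / (100 + 17.0) * 100
= 17.0 / 117.0 * 100
= 14.53%

14.53%


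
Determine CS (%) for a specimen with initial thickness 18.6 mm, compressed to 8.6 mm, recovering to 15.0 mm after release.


CS = (t0 - recovered) / (t0 - ts) * 100
= (18.6 - 15.0) / (18.6 - 8.6) * 100
= 3.6 / 10.0 * 100
= 36.0%

36.0%


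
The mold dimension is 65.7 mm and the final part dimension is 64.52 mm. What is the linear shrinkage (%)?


Shrinkage = (mold - part) / mold * 100
= (65.7 - 64.52) / 65.7 * 100
= 1.18 / 65.7 * 100
= 1.8%

1.8%


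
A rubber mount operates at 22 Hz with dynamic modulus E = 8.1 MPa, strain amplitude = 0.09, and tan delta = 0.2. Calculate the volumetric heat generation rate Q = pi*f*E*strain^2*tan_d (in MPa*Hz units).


Q = pi * f * E * strain^2 * tan_d
= pi * 22 * 8.1 * 0.09^2 * 0.2
= pi * 22 * 8.1 * 0.0081 * 0.2
= 0.9069

Q = 0.9069


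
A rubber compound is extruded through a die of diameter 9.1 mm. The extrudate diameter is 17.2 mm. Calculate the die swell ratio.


Die swell ratio = D_extrudate / D_die
= 17.2 / 9.1
= 1.89

Die swell = 1.89


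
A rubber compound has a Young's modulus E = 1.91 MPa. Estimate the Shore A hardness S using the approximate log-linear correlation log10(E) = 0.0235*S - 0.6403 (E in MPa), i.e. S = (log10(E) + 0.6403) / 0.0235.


log10(E) = 0.0235*S - 0.6403  =>  S = (log10(E) + 0.6403) / 0.0235
log10(1.91) = 0.281033
S = (0.281033 + 0.6403) / 0.0235 = 0.921333 / 0.0235
S = 39.2

Shore A = 39.2


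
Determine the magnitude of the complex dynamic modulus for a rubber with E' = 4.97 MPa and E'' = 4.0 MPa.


|E*| = sqrt(E'^2 + E''^2)
= sqrt(4.97^2 + 4.0^2)
= sqrt(24.7009 + 16.0000)
= 6.38 MPa

6.38 MPa


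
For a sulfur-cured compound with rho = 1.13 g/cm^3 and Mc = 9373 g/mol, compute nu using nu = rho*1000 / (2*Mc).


nu = rho * 1000 / (2 * Mc)
nu = 1.13 * 1000 / (2 * 9373)
nu = 1130.0 / 18746
nu = 0.0603 mol/L

0.0603 mol/L


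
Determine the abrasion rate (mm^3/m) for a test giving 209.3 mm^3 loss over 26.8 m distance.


Rate = volume_loss / distance
= 209.3 / 26.8
= 7.81 mm^3/m

7.81 mm^3/m


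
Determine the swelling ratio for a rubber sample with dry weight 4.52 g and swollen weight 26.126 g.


Q = W_swollen / W_dry
Q = 26.126 / 4.52
Q = 5.78

Q = 5.78


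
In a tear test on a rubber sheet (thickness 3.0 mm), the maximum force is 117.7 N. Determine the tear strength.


Tear strength = force / thickness
= 117.7 / 3.0
= 39.23 N/mm

39.23 N/mm


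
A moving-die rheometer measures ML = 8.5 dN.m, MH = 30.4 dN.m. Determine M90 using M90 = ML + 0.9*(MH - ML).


M90 = ML + 0.9 * (MH - ML)
M90 = 8.5 + 0.9 * (30.4 - 8.5)
M90 = 8.5 + 0.9 * 21.9
M90 = 28.21 dN.m

28.21 dN.m


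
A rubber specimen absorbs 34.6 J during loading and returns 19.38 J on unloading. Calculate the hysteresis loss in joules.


Hysteresis loss = loading - unloading
= 34.6 - 19.38
= 15.22 J

15.22 J


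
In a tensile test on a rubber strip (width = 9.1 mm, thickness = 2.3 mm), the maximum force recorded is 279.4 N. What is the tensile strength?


Area = width * thickness = 9.1 * 2.3 = 20.93 mm^2
TS = force / area = 279.4 / 20.93 = 13.35 MPa

13.35 MPa


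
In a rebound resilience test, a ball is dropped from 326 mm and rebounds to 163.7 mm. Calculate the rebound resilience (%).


Resilience = h_rebound / h_drop * 100
= 163.7 / 326 * 100
= 50.2%

50.2%


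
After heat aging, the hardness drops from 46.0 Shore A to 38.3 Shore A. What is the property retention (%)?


Retention = aged / original * 100
= 38.3 / 46.0 * 100
= 83.3%

83.3%


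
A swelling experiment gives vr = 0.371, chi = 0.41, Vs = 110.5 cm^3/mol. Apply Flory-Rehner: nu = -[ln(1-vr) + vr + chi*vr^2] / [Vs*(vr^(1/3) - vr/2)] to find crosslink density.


ln(1 - vr) = ln(1 - 0.371) = -0.4636
Numerator = -((-0.4636) + 0.371 + 0.41 * 0.371^2) = 0.0362
Denominator = 110.5 * (0.371^(1/3) - 0.371/2) = 58.9022
nu = 0.0362 / 58.9022 = 6.1443e-04 mol/cm^3

6.1443e-04 mol/cm^3


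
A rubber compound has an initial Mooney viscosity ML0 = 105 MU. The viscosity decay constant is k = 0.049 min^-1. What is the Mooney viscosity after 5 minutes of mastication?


ML = ML0 * exp(-k * t)
ML = 105 * exp(-0.049 * 5)
ML = 105 * 0.7827
ML = 82.18 MU

82.18 MU


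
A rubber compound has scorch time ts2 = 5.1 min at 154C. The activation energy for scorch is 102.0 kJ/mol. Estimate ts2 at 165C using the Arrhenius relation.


Convert temperatures: T1 = 154 + 273.15 = 427.15 K, T2 = 165 + 273.15 = 438.15 K
ts2_new = 5.1 * exp(102000 / 8.314 * (1/438.15 - 1/427.15))
1/T2 - 1/T1 = -5.8775e-05
ts2_new = 2.48 min

2.48 min


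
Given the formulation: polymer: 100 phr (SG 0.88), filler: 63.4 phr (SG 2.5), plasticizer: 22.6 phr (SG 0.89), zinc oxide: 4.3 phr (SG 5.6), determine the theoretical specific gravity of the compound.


Sum of weights = 190.3
Volume contributions:
  polymer: 100/0.88 = 113.6364
  filler: 63.4/2.5 = 25.3600
  plasticizer: 22.6/0.89 = 25.3933
  zinc oxide: 4.3/5.6 = 0.7679
Sum of volumes = 165.1575
SG = 190.3 / 165.1575 = 1.152

SG = 1.152


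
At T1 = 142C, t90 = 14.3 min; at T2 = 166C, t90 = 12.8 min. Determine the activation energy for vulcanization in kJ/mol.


T1 = 415.15 K, T2 = 439.15 K
1/T1 - 1/T2 = 1.3164e-04
ln(t1/t2) = ln(14.3/12.8) = 0.1108
Ea = 8.314 * 0.1108 / 1.3164e-04 = 6998.6258 J/mol
Ea = 7.0 kJ/mol

7.0 kJ/mol


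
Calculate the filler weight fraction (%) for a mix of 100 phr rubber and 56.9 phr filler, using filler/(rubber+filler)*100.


Filler % = filler / (rubber + filler) * 100
= 56.9 / (100 + 56.9) * 100
= 56.9 / 156.9 * 100
= 36.27%

36.27%


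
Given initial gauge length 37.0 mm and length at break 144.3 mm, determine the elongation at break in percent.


Elongation = (Lf - L0) / L0 * 100
= (144.3 - 37.0) / 37.0 * 100
= 107.3 / 37.0 * 100
= 290.0%

290.0%


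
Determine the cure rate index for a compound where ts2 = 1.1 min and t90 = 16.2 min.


CRI = 100 / (t90 - ts2)
= 100 / (16.2 - 1.1)
= 100 / 15.1
= 6.62 min^-1

6.62 min^-1


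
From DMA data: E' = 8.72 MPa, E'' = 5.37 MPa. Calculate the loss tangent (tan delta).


tan delta = E'' / E'
= 5.37 / 8.72
= 0.6158

tan delta = 0.6158


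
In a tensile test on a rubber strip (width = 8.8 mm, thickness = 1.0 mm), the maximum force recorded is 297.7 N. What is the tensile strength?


Area = width * thickness = 8.8 * 1.0 = 8.8 mm^2
TS = force / area = 297.7 / 8.8 = 33.83 MPa

33.83 MPa


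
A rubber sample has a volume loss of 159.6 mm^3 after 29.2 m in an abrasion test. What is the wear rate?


Rate = volume_loss / distance
= 159.6 / 29.2
= 5.466 mm^3/m

5.466 mm^3/m


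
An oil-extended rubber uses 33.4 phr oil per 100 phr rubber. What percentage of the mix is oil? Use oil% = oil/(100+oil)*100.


Oil % = oil / (100 + oil) * 100
= 33.4 / (100 + 33.4) * 100
= 33.4 / 133.4 * 100
= 25.04%

25.04%


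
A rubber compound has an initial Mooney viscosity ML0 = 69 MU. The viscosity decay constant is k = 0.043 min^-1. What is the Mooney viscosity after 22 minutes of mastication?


ML = ML0 * exp(-k * t)
ML = 69 * exp(-0.043 * 22)
ML = 69 * 0.3883
ML = 26.79 MU

26.79 MU


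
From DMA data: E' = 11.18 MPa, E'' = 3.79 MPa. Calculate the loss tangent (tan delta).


tan delta = E'' / E'
= 3.79 / 11.18
= 0.339

tan delta = 0.339


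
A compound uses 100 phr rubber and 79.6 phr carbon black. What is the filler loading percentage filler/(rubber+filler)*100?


Filler % = filler / (rubber + filler) * 100
= 79.6 / (100 + 79.6) * 100
= 79.6 / 179.6 * 100
= 44.32%

44.32%


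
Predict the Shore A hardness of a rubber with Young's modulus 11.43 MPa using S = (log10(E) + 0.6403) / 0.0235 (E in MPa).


log10(E) = 0.0235*S - 0.6403  =>  S = (log10(E) + 0.6403) / 0.0235
log10(11.43) = 1.058046
S = (1.058046 + 0.6403) / 0.0235 = 1.698346 / 0.0235
S = 72.3

Shore A = 72.3


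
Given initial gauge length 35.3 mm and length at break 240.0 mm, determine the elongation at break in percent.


Elongation = (Lf - L0) / L0 * 100
= (240.0 - 35.3) / 35.3 * 100
= 204.7 / 35.3 * 100
= 579.9%

579.9%


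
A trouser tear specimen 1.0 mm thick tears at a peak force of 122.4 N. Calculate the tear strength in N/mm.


Tear strength = force / thickness
= 122.4 / 1.0
= 122.4 N/mm

122.4 N/mm


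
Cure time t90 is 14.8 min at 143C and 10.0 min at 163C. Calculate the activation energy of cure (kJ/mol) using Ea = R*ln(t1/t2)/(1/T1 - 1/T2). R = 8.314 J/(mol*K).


T1 = 416.15 K, T2 = 436.15 K
1/T1 - 1/T2 = 1.1019e-04
ln(t1/t2) = ln(14.8/10.0) = 0.3920
Ea = 8.314 * 0.3920 / 1.1019e-04 = 29580.0221 J/mol
Ea = 29.58 kJ/mol

29.58 kJ/mol


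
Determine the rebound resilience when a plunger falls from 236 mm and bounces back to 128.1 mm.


Resilience = h_rebound / h_drop * 100
= 128.1 / 236 * 100
= 54.3%

54.3%


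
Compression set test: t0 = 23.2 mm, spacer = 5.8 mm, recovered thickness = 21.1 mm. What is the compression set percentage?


CS = (t0 - recovered) / (t0 - ts) * 100
= (23.2 - 21.1) / (23.2 - 5.8) * 100
= 2.1 / 17.4 * 100
= 12.1%

12.1%


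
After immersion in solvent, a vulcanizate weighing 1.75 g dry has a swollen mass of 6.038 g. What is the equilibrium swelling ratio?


Q = W_swollen / W_dry
Q = 6.038 / 1.75
Q = 3.45

Q = 3.45


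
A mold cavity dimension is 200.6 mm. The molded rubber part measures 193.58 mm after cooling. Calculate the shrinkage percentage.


Shrinkage = (mold - part) / mold * 100
= (200.6 - 193.58) / 200.6 * 100
= 7.02 / 200.6 * 100
= 3.5%

3.5%


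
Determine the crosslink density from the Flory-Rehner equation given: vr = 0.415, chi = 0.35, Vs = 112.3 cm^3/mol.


ln(1 - vr) = ln(1 - 0.415) = -0.5361
Numerator = -((-0.5361) + 0.415 + 0.35 * 0.415^2) = 0.0609
Denominator = 112.3 * (0.415^(1/3) - 0.415/2) = 60.4627
nu = 0.0609 / 60.4627 = 0.0010 mol/cm^3

0.0010 mol/cm^3


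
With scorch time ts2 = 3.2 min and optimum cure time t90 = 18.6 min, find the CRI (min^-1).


CRI = 100 / (t90 - ts2)
= 100 / (18.6 - 3.2)
= 100 / 15.4
= 6.49 min^-1

6.49 min^-1


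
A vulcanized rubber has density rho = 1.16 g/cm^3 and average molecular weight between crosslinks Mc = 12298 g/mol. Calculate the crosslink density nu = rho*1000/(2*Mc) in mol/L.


nu = rho * 1000 / (2 * Mc)
nu = 1.16 * 1000 / (2 * 12298)
nu = 1160.0 / 24596
nu = 0.0472 mol/L

0.0472 mol/L


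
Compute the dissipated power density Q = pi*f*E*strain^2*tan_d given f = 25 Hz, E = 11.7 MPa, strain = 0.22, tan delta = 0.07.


Q = pi * f * E * strain^2 * tan_d
= pi * 25 * 11.7 * 0.22^2 * 0.07
= pi * 25 * 11.7 * 0.0484 * 0.07
= 3.1133

Q = 3.1133


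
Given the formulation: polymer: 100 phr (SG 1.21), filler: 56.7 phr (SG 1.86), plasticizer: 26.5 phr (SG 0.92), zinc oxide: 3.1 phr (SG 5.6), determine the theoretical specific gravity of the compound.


Sum of weights = 186.3
Volume contributions:
  polymer: 100/1.21 = 82.6446
  filler: 56.7/1.86 = 30.4839
  plasticizer: 26.5/0.92 = 28.8043
  zinc oxide: 3.1/5.6 = 0.5536
Sum of volumes = 142.4864
SG = 186.3 / 142.4864 = 1.307

SG = 1.307


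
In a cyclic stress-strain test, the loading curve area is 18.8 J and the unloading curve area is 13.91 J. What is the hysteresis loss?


Hysteresis loss = loading - unloading
= 18.8 - 13.91
= 4.89 J

4.89 J


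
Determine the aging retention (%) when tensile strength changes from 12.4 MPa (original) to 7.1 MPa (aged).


Retention = aged / original * 100
= 7.1 / 12.4 * 100
= 57.3%

57.3%


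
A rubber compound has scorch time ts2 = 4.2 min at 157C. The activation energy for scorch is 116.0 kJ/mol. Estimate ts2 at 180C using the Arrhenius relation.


Convert temperatures: T1 = 157 + 273.15 = 430.15 K, T2 = 180 + 273.15 = 453.15 K
ts2_new = 4.2 * exp(116000 / 8.314 * (1/453.15 - 1/430.15))
1/T2 - 1/T1 = -1.1800e-04
ts2_new = 0.81 min

0.81 min


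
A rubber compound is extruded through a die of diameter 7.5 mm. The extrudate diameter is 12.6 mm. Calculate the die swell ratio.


Die swell ratio = D_extrudate / D_die
= 12.6 / 7.5
= 1.68

Die swell = 1.68


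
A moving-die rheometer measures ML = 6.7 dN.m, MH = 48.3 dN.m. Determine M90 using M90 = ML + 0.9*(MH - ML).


M90 = ML + 0.9 * (MH - ML)
M90 = 6.7 + 0.9 * (48.3 - 6.7)
M90 = 6.7 + 0.9 * 41.6
M90 = 44.14 dN.m

44.14 dN.m


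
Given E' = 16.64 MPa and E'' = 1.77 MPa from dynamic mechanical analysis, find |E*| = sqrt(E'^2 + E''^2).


|E*| = sqrt(E'^2 + E''^2)
= sqrt(16.64^2 + 1.77^2)
= sqrt(276.8896 + 3.1329)
= 16.734 MPa

16.734 MPa


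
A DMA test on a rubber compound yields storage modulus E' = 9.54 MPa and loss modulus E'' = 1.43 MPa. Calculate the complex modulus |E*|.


|E*| = sqrt(E'^2 + E''^2)
= sqrt(9.54^2 + 1.43^2)
= sqrt(91.0116 + 2.0449)
= 9.647 MPa

9.647 MPa


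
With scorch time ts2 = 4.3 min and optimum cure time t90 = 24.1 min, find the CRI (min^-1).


CRI = 100 / (t90 - ts2)
= 100 / (24.1 - 4.3)
= 100 / 19.8
= 5.05 min^-1

5.05 min^-1


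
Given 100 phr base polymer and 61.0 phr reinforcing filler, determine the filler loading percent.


Filler % = filler / (rubber + filler) * 100
= 61.0 / (100 + 61.0) * 100
= 61.0 / 161.0 * 100
= 37.89%

37.89%


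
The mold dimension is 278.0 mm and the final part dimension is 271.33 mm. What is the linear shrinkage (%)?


Shrinkage = (mold - part) / mold * 100
= (278.0 - 271.33) / 278.0 * 100
= 6.67 / 278.0 * 100
= 2.4%

2.4%


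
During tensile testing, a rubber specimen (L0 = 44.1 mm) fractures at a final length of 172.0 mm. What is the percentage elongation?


Elongation = (Lf - L0) / L0 * 100
= (172.0 - 44.1) / 44.1 * 100
= 127.9 / 44.1 * 100
= 290.0%

290.0%


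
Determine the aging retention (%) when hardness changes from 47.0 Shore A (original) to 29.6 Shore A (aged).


Retention = aged / original * 100
= 29.6 / 47.0 * 100
= 63.0%

63.0%


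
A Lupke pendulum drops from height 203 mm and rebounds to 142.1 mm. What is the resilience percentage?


Resilience = h_rebound / h_drop * 100
= 142.1 / 203 * 100
= 70.0%

70.0%


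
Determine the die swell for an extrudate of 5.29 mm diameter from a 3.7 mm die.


Die swell ratio = D_extrudate / D_die
= 5.29 / 3.7
= 1.43

Die swell = 1.43


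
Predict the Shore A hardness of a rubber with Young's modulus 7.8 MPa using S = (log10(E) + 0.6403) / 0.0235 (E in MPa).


log10(E) = 0.0235*S - 0.6403  =>  S = (log10(E) + 0.6403) / 0.0235
log10(7.8) = 0.892095
S = (0.892095 + 0.6403) / 0.0235 = 1.532395 / 0.0235
S = 65.2

Shore A = 65.2


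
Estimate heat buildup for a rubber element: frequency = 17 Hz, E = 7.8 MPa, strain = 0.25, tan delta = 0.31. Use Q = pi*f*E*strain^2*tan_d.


Q = pi * f * E * strain^2 * tan_d
= pi * 17 * 7.8 * 0.25^2 * 0.31
= pi * 17 * 7.8 * 0.0625 * 0.31
= 8.0711

Q = 8.0711


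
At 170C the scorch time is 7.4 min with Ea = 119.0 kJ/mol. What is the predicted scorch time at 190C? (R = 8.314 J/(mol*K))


Convert temperatures: T1 = 170 + 273.15 = 443.15 K, T2 = 190 + 273.15 = 463.15 K
ts2_new = 7.4 * exp(119000 / 8.314 * (1/463.15 - 1/443.15))
1/T2 - 1/T1 = -9.7445e-05
ts2_new = 1.83 min

1.83 min


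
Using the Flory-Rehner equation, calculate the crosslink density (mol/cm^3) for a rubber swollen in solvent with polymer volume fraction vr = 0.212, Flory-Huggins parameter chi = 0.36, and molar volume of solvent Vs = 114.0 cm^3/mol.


ln(1 - vr) = ln(1 - 0.212) = -0.2383
Numerator = -((-0.2383) + 0.212 + 0.36 * 0.212^2) = 0.0101
Denominator = 114.0 * (0.212^(1/3) - 0.212/2) = 55.8911
nu = 0.0101 / 55.8911 = 1.8030e-04 mol/cm^3

1.8030e-04 mol/cm^3


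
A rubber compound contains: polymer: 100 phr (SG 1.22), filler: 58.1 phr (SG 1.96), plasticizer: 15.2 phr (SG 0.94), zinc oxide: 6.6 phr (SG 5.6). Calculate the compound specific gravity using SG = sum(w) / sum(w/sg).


Sum of weights = 179.9
Volume contributions:
  polymer: 100/1.22 = 81.9672
  filler: 58.1/1.96 = 29.6429
  plasticizer: 15.2/0.94 = 16.1702
  zinc oxide: 6.6/5.6 = 1.1786
Sum of volumes = 128.9589
SG = 179.9 / 128.9589 = 1.395

SG = 1.395


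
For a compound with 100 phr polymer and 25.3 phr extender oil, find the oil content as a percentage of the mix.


Oil % = oil / (100 + oil) * 100
= 25.3 / (100 + 25.3) * 100
= 25.3 / 125.3 * 100
= 20.19%

20.19%


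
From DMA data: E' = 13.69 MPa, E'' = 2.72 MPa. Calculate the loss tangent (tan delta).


tan delta = E'' / E'
= 2.72 / 13.69
= 0.1987

tan delta = 0.1987


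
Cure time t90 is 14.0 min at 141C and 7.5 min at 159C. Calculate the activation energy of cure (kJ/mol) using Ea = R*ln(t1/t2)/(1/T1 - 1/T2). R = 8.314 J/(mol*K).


T1 = 414.15 K, T2 = 432.15 K
1/T1 - 1/T2 = 1.0057e-04
ln(t1/t2) = ln(14.0/7.5) = 0.6242
Ea = 8.314 * 0.6242 / 1.0057e-04 = 51596.6697 J/mol
Ea = 51.6 kJ/mol

51.6 kJ/mol


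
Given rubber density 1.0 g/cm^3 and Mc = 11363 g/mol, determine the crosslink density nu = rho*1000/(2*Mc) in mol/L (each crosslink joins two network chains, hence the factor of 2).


nu = rho * 1000 / (2 * Mc)
nu = 1.0 * 1000 / (2 * 11363)
nu = 1000.0 / 22726
nu = 0.0440 mol/L

0.0440 mol/L


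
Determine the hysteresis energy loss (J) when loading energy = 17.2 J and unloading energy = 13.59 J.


Hysteresis loss = loading - unloading
= 17.2 - 13.59
= 3.61 J

3.61 J


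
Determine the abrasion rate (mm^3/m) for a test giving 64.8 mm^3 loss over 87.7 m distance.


Rate = volume_loss / distance
= 64.8 / 87.7
= 0.739 mm^3/m

0.739 mm^3/m


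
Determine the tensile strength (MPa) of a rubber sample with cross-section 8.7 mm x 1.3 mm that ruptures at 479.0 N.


Area = width * thickness = 8.7 * 1.3 = 11.31 mm^2
TS = force / area = 479.0 / 11.31 = 42.35 MPa

42.35 MPa


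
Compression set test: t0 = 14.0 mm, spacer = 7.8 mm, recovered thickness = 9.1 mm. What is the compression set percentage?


CS = (t0 - recovered) / (t0 - ts) * 100
= (14.0 - 9.1) / (14.0 - 7.8) * 100
= 4.9 / 6.2 * 100
= 79.0%

79.0%


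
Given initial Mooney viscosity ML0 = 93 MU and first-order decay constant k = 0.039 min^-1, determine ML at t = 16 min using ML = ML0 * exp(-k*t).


ML = ML0 * exp(-k * t)
ML = 93 * exp(-0.039 * 16)
ML = 93 * 0.5358
ML = 49.83 MU

49.83 MU


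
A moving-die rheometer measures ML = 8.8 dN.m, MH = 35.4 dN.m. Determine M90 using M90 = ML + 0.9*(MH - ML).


M90 = ML + 0.9 * (MH - ML)
M90 = 8.8 + 0.9 * (35.4 - 8.8)
M90 = 8.8 + 0.9 * 26.6
M90 = 32.74 dN.m

32.74 dN.m


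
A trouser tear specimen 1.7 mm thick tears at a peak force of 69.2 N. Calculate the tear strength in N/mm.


Tear strength = force / thickness
= 69.2 / 1.7
= 40.71 N/mm

40.71 N/mm


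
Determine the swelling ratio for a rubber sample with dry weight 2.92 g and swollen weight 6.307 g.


Q = W_swollen / W_dry
Q = 6.307 / 2.92
Q = 2.16

Q = 2.16


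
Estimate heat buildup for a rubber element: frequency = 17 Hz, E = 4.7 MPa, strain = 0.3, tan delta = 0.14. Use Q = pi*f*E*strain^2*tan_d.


Q = pi * f * E * strain^2 * tan_d
= pi * 17 * 4.7 * 0.3^2 * 0.14
= pi * 17 * 4.7 * 0.0900 * 0.14
= 3.1628

Q = 3.1628


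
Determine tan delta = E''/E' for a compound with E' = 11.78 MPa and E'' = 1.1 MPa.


tan delta = E'' / E'
= 1.1 / 11.78
= 0.0934

tan delta = 0.0934


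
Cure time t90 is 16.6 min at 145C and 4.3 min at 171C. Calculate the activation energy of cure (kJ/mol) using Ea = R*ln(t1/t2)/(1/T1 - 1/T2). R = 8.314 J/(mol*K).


T1 = 418.15 K, T2 = 444.15 K
1/T1 - 1/T2 = 1.3999e-04
ln(t1/t2) = ln(16.6/4.3) = 1.3508
Ea = 8.314 * 1.3508 / 1.3999e-04 = 80220.5303 J/mol
Ea = 80.22 kJ/mol

80.22 kJ/mol


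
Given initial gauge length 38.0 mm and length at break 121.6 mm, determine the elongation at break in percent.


Elongation = (Lf - L0) / L0 * 100
= (121.6 - 38.0) / 38.0 * 100
= 83.6 / 38.0 * 100
= 220.0%

220.0%


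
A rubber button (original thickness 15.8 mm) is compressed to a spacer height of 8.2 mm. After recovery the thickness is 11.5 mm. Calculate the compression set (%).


CS = (t0 - recovered) / (t0 - ts) * 100
= (15.8 - 11.5) / (15.8 - 8.2) * 100
= 4.3 / 7.6 * 100
= 56.6%

56.6%


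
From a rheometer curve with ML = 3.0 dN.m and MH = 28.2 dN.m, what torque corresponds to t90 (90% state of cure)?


M90 = ML + 0.9 * (MH - ML)
M90 = 3.0 + 0.9 * (28.2 - 3.0)
M90 = 3.0 + 0.9 * 25.2
M90 = 25.68 dN.m

25.68 dN.m


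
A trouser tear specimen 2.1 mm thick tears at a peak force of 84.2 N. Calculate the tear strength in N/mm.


Tear strength = force / thickness
= 84.2 / 2.1
= 40.1 N/mm

40.1 N/mm


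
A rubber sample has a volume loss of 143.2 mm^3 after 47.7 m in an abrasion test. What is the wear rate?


Rate = volume_loss / distance
= 143.2 / 47.7
= 3.002 mm^3/m

3.002 mm^3/m


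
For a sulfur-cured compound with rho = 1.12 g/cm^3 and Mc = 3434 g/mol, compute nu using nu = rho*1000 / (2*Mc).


nu = rho * 1000 / (2 * Mc)
nu = 1.12 * 1000 / (2 * 3434)
nu = 1120.0 / 6868
nu = 0.1631 mol/L

0.1631 mol/L


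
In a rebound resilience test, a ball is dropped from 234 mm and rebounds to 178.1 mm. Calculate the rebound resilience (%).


Resilience = h_rebound / h_drop * 100
= 178.1 / 234 * 100
= 76.1%

76.1%


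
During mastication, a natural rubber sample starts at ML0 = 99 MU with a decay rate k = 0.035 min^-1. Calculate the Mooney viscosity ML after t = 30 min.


ML = ML0 * exp(-k * t)
ML = 99 * exp(-0.035 * 30)
ML = 99 * 0.3499
ML = 34.64 MU

34.64 MU


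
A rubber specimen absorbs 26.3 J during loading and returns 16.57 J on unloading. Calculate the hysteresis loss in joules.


Hysteresis loss = loading - unloading
= 26.3 - 16.57
= 9.73 J

9.73 J


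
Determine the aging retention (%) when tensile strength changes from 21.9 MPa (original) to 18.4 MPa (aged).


Retention = aged / original * 100
= 18.4 / 21.9 * 100
= 84.0%

84.0%


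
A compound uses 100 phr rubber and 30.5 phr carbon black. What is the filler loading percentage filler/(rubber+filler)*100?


Filler % = filler / (rubber + filler) * 100
= 30.5 / (100 + 30.5) * 100
= 30.5 / 130.5 * 100
= 23.37%

23.37%
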